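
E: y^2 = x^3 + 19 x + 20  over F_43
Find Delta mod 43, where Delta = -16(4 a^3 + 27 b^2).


4 a^3 + 27 b^2 = 4*19^3 + 27*20^2 = 27436 + 10800 = 38236
Delta = -16 * (38236) = -611776
Delta mod 43 = 28

Delta = 28 (mod 43)


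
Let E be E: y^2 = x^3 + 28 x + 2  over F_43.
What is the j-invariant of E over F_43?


Delta = -16(4 a^3 + 27 b^2) mod 43 = 3
-1728 * (4 a)^3 = -1728 * (4*28)^3 mod 43 = 2
j = 2 * 3^(-1) mod 43 = 15

j = 15 (mod 43)


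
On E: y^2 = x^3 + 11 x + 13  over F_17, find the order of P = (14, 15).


Compute successive multiples of P until we hit O:
  1P = (14, 15)
  2P = (7, 12)
  3P = (0, 8)
  4P = (16, 1)
  5P = (2, 3)
  6P = (2, 14)
  7P = (16, 16)
  8P = (0, 9)
  ... (continuing to 11P)
  11P = O

ord(P) = 11


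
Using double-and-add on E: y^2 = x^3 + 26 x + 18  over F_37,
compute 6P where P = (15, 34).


k = 6 = 110_2 (binary, LSB first: 011)
Double-and-add from P = (15, 34):
  bit 0 = 0: acc unchanged = O
  bit 1 = 1: acc = O + (3, 7) = (3, 7)
  bit 2 = 1: acc = (3, 7) + (24, 6) = (22, 8)

6P = (22, 8)


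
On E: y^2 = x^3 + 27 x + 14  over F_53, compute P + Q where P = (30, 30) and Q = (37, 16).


P != Q, so use the chord formula.
s = (y2 - y1) / (x2 - x1) = (39) / (7) mod 53 = 51
x3 = s^2 - x1 - x2 mod 53 = 51^2 - 30 - 37 = 43
y3 = s (x1 - x3) - y1 mod 53 = 51 * (30 - 43) - 30 = 49

P + Q = (43, 49)


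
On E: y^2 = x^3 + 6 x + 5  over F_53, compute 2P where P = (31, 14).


Doubling: s = (3 x1^2 + a) / (2 y1)
s = (3*31^2 + 6) / (2*14) mod 53 = 18
x3 = s^2 - 2 x1 mod 53 = 18^2 - 2*31 = 50
y3 = s (x1 - x3) - y1 mod 53 = 18 * (31 - 50) - 14 = 15

2P = (50, 15)


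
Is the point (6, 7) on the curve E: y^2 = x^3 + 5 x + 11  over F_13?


Check whether y^2 = x^3 + 5 x + 11 (mod 13) for (x, y) = (6, 7).
LHS: y^2 = 7^2 mod 13 = 10
RHS: x^3 + 5 x + 11 = 6^3 + 5*6 + 11 mod 13 = 10
LHS = RHS

Yes, on the curve


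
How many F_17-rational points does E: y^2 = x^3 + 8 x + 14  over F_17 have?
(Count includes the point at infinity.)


For each x in F_17, count y with y^2 = x^3 + 8 x + 14 mod 17:
  x = 2: RHS = 4, y in [2, 15]  -> 2 point(s)
  x = 4: RHS = 8, y in [5, 12]  -> 2 point(s)
  x = 5: RHS = 9, y in [3, 14]  -> 2 point(s)
  x = 9: RHS = 16, y in [4, 13]  -> 2 point(s)
  x = 12: RHS = 2, y in [6, 11]  -> 2 point(s)
Affine points: 10. Add the point at infinity: total = 11.

#E(F_17) = 11


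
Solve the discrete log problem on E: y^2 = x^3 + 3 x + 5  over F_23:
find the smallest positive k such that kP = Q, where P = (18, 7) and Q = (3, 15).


Enumerate multiples of P until we hit Q = (3, 15):
  1P = (18, 7)
  2P = (11, 9)
  3P = (3, 15)
Match found at i = 3.

k = 3


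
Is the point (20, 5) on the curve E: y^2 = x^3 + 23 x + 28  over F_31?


Check whether y^2 = x^3 + 23 x + 28 (mod 31) for (x, y) = (20, 5).
LHS: y^2 = 5^2 mod 31 = 25
RHS: x^3 + 23 x + 28 = 20^3 + 23*20 + 28 mod 31 = 25
LHS = RHS

Yes, on the curve


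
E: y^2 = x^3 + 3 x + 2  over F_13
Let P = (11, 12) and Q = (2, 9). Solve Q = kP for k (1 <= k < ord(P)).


Enumerate multiples of P until we hit Q = (2, 9):
  1P = (11, 12)
  2P = (5, 8)
  3P = (9, 11)
  4P = (3, 5)
  5P = (2, 4)
  6P = (4, 0)
  7P = (2, 9)
Match found at i = 7.

k = 7


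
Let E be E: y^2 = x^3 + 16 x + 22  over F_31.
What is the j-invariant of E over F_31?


Delta = -16(4 a^3 + 27 b^2) mod 31 = 30
-1728 * (4 a)^3 = -1728 * (4*16)^3 mod 31 = 2
j = 2 * 30^(-1) mod 31 = 29

j = 29 (mod 31)


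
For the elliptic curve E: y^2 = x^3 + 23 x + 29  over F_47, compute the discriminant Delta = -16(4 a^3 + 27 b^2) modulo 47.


4 a^3 + 27 b^2 = 4*23^3 + 27*29^2 = 48668 + 22707 = 71375
Delta = -16 * (71375) = -1142000
Delta mod 47 = 6

Delta = 6 (mod 47)


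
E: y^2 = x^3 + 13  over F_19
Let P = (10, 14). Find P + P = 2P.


Doubling: s = (3 x1^2 + a) / (2 y1)
s = (3*10^2 + 0) / (2*14) mod 19 = 8
x3 = s^2 - 2 x1 mod 19 = 8^2 - 2*10 = 6
y3 = s (x1 - x3) - y1 mod 19 = 8 * (10 - 6) - 14 = 18

2P = (6, 18)


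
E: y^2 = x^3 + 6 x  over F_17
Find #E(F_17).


For each x in F_17, count y with y^2 = x^3 + 6 x + 0 mod 17:
  x = 0: RHS = 0, y in [0]  -> 1 point(s)
  x = 5: RHS = 2, y in [6, 11]  -> 2 point(s)
  x = 8: RHS = 16, y in [4, 13]  -> 2 point(s)
  x = 9: RHS = 1, y in [1, 16]  -> 2 point(s)
  x = 12: RHS = 15, y in [7, 10]  -> 2 point(s)
Affine points: 9. Add the point at infinity: total = 10.

#E(F_17) = 10


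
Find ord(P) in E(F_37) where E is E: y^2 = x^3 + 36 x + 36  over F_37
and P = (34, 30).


Compute successive multiples of P until we hit O:
  1P = (34, 30)
  2P = (17, 23)
  3P = (16, 34)
  4P = (14, 19)
  5P = (14, 18)
  6P = (16, 3)
  7P = (17, 14)
  8P = (34, 7)
  ... (continuing to 9P)
  9P = O

ord(P) = 9


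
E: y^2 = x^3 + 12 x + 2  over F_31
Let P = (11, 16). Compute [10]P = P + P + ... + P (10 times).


k = 10 = 1010_2 (binary, LSB first: 0101)
Double-and-add from P = (11, 16):
  bit 0 = 0: acc unchanged = O
  bit 1 = 1: acc = O + (18, 25) = (18, 25)
  bit 2 = 0: acc unchanged = (18, 25)
  bit 3 = 1: acc = (18, 25) + (24, 3) = (30, 19)

10P = (30, 19)


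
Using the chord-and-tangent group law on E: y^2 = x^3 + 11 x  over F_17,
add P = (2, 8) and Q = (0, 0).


P != Q, so use the chord formula.
s = (y2 - y1) / (x2 - x1) = (9) / (15) mod 17 = 4
x3 = s^2 - x1 - x2 mod 17 = 4^2 - 2 - 0 = 14
y3 = s (x1 - x3) - y1 mod 17 = 4 * (2 - 14) - 8 = 12

P + Q = (14, 12)


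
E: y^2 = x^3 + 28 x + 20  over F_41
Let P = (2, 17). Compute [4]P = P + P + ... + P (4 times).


k = 4 = 100_2 (binary, LSB first: 001)
Double-and-add from P = (2, 17):
  bit 0 = 0: acc unchanged = O
  bit 1 = 0: acc unchanged = O
  bit 2 = 1: acc = O + (19, 20) = (19, 20)

4P = (19, 20)


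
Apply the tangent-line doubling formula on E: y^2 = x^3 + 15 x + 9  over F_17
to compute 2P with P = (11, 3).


Doubling: s = (3 x1^2 + a) / (2 y1)
s = (3*11^2 + 15) / (2*3) mod 17 = 12
x3 = s^2 - 2 x1 mod 17 = 12^2 - 2*11 = 3
y3 = s (x1 - x3) - y1 mod 17 = 12 * (11 - 3) - 3 = 8

2P = (3, 8)


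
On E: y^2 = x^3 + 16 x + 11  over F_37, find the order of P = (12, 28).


Compute successive multiples of P until we hit O:
  1P = (12, 28)
  2P = (3, 7)
  3P = (11, 36)
  4P = (4, 19)
  5P = (24, 14)
  6P = (26, 13)
  7P = (6, 29)
  8P = (18, 10)
  ... (continuing to 22P)
  22P = O

ord(P) = 22


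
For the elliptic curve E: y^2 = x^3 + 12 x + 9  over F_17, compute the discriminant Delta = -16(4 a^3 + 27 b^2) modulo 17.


4 a^3 + 27 b^2 = 4*12^3 + 27*9^2 = 6912 + 2187 = 9099
Delta = -16 * (9099) = -145584
Delta mod 17 = 4

Delta = 4 (mod 17)


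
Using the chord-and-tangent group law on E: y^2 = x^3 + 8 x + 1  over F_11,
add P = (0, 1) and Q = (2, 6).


P != Q, so use the chord formula.
s = (y2 - y1) / (x2 - x1) = (5) / (2) mod 11 = 8
x3 = s^2 - x1 - x2 mod 11 = 8^2 - 0 - 2 = 7
y3 = s (x1 - x3) - y1 mod 11 = 8 * (0 - 7) - 1 = 9

P + Q = (7, 9)


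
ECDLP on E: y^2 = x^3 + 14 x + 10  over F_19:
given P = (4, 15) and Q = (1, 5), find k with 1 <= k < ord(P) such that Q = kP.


Enumerate multiples of P until we hit Q = (1, 5):
  1P = (4, 15)
  2P = (1, 14)
  3P = (12, 14)
  4P = (14, 10)
  5P = (6, 5)
  6P = (15, 2)
  7P = (16, 13)
  8P = (8, 11)
  9P = (8, 8)
  10P = (16, 6)
  11P = (15, 17)
  12P = (6, 14)
  13P = (14, 9)
  14P = (12, 5)
  15P = (1, 5)
Match found at i = 15.

k = 15


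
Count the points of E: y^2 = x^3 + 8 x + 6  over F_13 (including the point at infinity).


For each x in F_13, count y with y^2 = x^3 + 8 x + 6 mod 13:
  x = 2: RHS = 4, y in [2, 11]  -> 2 point(s)
  x = 6: RHS = 10, y in [6, 7]  -> 2 point(s)
  x = 8: RHS = 10, y in [6, 7]  -> 2 point(s)
  x = 9: RHS = 1, y in [1, 12]  -> 2 point(s)
  x = 12: RHS = 10, y in [6, 7]  -> 2 point(s)
Affine points: 10. Add the point at infinity: total = 11.

#E(F_13) = 11


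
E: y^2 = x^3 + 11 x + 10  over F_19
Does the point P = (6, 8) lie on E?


Check whether y^2 = x^3 + 11 x + 10 (mod 19) for (x, y) = (6, 8).
LHS: y^2 = 8^2 mod 19 = 7
RHS: x^3 + 11 x + 10 = 6^3 + 11*6 + 10 mod 19 = 7
LHS = RHS

Yes, on the curve


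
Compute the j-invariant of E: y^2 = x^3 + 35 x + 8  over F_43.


Delta = -16(4 a^3 + 27 b^2) mod 43 = 3
-1728 * (4 a)^3 = -1728 * (4*35)^3 mod 43 = 16
j = 16 * 3^(-1) mod 43 = 34

j = 34 (mod 43)


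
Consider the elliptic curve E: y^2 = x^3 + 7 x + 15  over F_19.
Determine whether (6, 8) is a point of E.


Check whether y^2 = x^3 + 7 x + 15 (mod 19) for (x, y) = (6, 8).
LHS: y^2 = 8^2 mod 19 = 7
RHS: x^3 + 7 x + 15 = 6^3 + 7*6 + 15 mod 19 = 7
LHS = RHS

Yes, on the curve


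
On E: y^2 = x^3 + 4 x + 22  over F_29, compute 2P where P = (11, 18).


Doubling: s = (3 x1^2 + a) / (2 y1)
s = (3*11^2 + 4) / (2*18) mod 29 = 11
x3 = s^2 - 2 x1 mod 29 = 11^2 - 2*11 = 12
y3 = s (x1 - x3) - y1 mod 29 = 11 * (11 - 12) - 18 = 0

2P = (12, 0)


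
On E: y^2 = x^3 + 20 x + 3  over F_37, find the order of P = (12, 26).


Compute successive multiples of P until we hit O:
  1P = (12, 26)
  2P = (22, 18)
  3P = (14, 20)
  4P = (20, 35)
  5P = (8, 34)
  6P = (21, 29)
  7P = (0, 15)
  8P = (4, 6)
  ... (continuing to 20P)
  20P = O

ord(P) = 20


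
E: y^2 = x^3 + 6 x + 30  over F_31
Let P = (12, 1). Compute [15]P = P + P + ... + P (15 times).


k = 15 = 1111_2 (binary, LSB first: 1111)
Double-and-add from P = (12, 1):
  bit 0 = 1: acc = O + (12, 1) = (12, 1)
  bit 1 = 1: acc = (12, 1) + (11, 1) = (8, 30)
  bit 2 = 1: acc = (8, 30) + (19, 11) = (18, 7)
  bit 3 = 1: acc = (18, 7) + (2, 9) = (27, 29)

15P = (27, 29)


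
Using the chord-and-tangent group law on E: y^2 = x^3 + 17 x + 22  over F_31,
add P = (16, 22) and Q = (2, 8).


P != Q, so use the chord formula.
s = (y2 - y1) / (x2 - x1) = (17) / (17) mod 31 = 1
x3 = s^2 - x1 - x2 mod 31 = 1^2 - 16 - 2 = 14
y3 = s (x1 - x3) - y1 mod 31 = 1 * (16 - 14) - 22 = 11

P + Q = (14, 11)


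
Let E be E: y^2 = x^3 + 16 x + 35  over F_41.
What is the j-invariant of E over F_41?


Delta = -16(4 a^3 + 27 b^2) mod 41 = 38
-1728 * (4 a)^3 = -1728 * (4*16)^3 mod 41 = 19
j = 19 * 38^(-1) mod 41 = 21

j = 21 (mod 41)


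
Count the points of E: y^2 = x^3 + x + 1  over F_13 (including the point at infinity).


For each x in F_13, count y with y^2 = x^3 + 1 x + 1 mod 13:
  x = 0: RHS = 1, y in [1, 12]  -> 2 point(s)
  x = 1: RHS = 3, y in [4, 9]  -> 2 point(s)
  x = 4: RHS = 4, y in [2, 11]  -> 2 point(s)
  x = 5: RHS = 1, y in [1, 12]  -> 2 point(s)
  x = 7: RHS = 0, y in [0]  -> 1 point(s)
  x = 8: RHS = 1, y in [1, 12]  -> 2 point(s)
  x = 10: RHS = 10, y in [6, 7]  -> 2 point(s)
  x = 11: RHS = 4, y in [2, 11]  -> 2 point(s)
  x = 12: RHS = 12, y in [5, 8]  -> 2 point(s)
Affine points: 17. Add the point at infinity: total = 18.

#E(F_13) = 18


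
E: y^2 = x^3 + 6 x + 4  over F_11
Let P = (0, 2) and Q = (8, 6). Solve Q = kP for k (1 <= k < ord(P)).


Enumerate multiples of P until we hit Q = (8, 6):
  1P = (0, 2)
  2P = (5, 7)
  3P = (7, 2)
  4P = (4, 9)
  5P = (8, 6)
Match found at i = 5.

k = 5


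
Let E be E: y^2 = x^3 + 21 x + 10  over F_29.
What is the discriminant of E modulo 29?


4 a^3 + 27 b^2 = 4*21^3 + 27*10^2 = 37044 + 2700 = 39744
Delta = -16 * (39744) = -635904
Delta mod 29 = 8

Delta = 8 (mod 29)


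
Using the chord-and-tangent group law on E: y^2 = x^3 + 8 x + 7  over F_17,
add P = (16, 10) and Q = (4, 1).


P != Q, so use the chord formula.
s = (y2 - y1) / (x2 - x1) = (8) / (5) mod 17 = 5
x3 = s^2 - x1 - x2 mod 17 = 5^2 - 16 - 4 = 5
y3 = s (x1 - x3) - y1 mod 17 = 5 * (16 - 5) - 10 = 11

P + Q = (5, 11)


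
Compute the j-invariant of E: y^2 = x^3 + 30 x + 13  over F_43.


Delta = -16(4 a^3 + 27 b^2) mod 43 = 4
-1728 * (4 a)^3 = -1728 * (4*30)^3 mod 43 = 27
j = 27 * 4^(-1) mod 43 = 39

j = 39 (mod 43)


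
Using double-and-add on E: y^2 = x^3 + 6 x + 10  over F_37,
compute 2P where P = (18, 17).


k = 2 = 10_2 (binary, LSB first: 01)
Double-and-add from P = (18, 17):
  bit 0 = 0: acc unchanged = O
  bit 1 = 1: acc = O + (13, 18) = (13, 18)

2P = (13, 18)


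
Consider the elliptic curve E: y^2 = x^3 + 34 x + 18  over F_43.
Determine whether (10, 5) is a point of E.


Check whether y^2 = x^3 + 34 x + 18 (mod 43) for (x, y) = (10, 5).
LHS: y^2 = 5^2 mod 43 = 25
RHS: x^3 + 34 x + 18 = 10^3 + 34*10 + 18 mod 43 = 25
LHS = RHS

Yes, on the curve


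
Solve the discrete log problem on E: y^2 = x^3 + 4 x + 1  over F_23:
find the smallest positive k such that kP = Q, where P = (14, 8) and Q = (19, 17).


Enumerate multiples of P until we hit Q = (19, 17):
  1P = (14, 8)
  2P = (7, 21)
  3P = (20, 13)
  4P = (21, 13)
  5P = (4, 9)
  6P = (8, 19)
  7P = (5, 10)
  8P = (12, 12)
  9P = (1, 12)
  10P = (10, 12)
  11P = (0, 1)
  12P = (15, 3)
  13P = (19, 17)
Match found at i = 13.

k = 13


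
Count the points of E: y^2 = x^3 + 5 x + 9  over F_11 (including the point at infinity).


For each x in F_11, count y with y^2 = x^3 + 5 x + 9 mod 11:
  x = 0: RHS = 9, y in [3, 8]  -> 2 point(s)
  x = 1: RHS = 4, y in [2, 9]  -> 2 point(s)
  x = 2: RHS = 5, y in [4, 7]  -> 2 point(s)
  x = 4: RHS = 5, y in [4, 7]  -> 2 point(s)
  x = 5: RHS = 5, y in [4, 7]  -> 2 point(s)
  x = 8: RHS = 0, y in [0]  -> 1 point(s)
  x = 10: RHS = 3, y in [5, 6]  -> 2 point(s)
Affine points: 13. Add the point at infinity: total = 14.

#E(F_11) = 14


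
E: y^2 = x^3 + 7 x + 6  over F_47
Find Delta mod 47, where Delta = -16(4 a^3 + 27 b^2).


4 a^3 + 27 b^2 = 4*7^3 + 27*6^2 = 1372 + 972 = 2344
Delta = -16 * (2344) = -37504
Delta mod 47 = 2

Delta = 2 (mod 47)


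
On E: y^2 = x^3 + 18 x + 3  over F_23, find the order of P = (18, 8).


Compute successive multiples of P until we hit O:
  1P = (18, 8)
  2P = (18, 15)
  3P = O

ord(P) = 3


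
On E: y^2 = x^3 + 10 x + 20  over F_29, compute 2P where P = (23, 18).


Doubling: s = (3 x1^2 + a) / (2 y1)
s = (3*23^2 + 10) / (2*18) mod 29 = 21
x3 = s^2 - 2 x1 mod 29 = 21^2 - 2*23 = 18
y3 = s (x1 - x3) - y1 mod 29 = 21 * (23 - 18) - 18 = 0

2P = (18, 0)


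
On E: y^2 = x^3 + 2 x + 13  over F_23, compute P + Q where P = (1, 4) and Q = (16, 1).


P != Q, so use the chord formula.
s = (y2 - y1) / (x2 - x1) = (20) / (15) mod 23 = 9
x3 = s^2 - x1 - x2 mod 23 = 9^2 - 1 - 16 = 18
y3 = s (x1 - x3) - y1 mod 23 = 9 * (1 - 18) - 4 = 4

P + Q = (18, 4)


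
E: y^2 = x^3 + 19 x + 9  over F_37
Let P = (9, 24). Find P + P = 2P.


Doubling: s = (3 x1^2 + a) / (2 y1)
s = (3*9^2 + 19) / (2*24) mod 37 = 7
x3 = s^2 - 2 x1 mod 37 = 7^2 - 2*9 = 31
y3 = s (x1 - x3) - y1 mod 37 = 7 * (9 - 31) - 24 = 7

2P = (31, 7)


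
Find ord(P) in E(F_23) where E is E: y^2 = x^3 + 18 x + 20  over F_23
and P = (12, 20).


Compute successive multiples of P until we hit O:
  1P = (12, 20)
  2P = (12, 3)
  3P = O

ord(P) = 3


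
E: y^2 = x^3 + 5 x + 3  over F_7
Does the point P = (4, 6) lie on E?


Check whether y^2 = x^3 + 5 x + 3 (mod 7) for (x, y) = (4, 6).
LHS: y^2 = 6^2 mod 7 = 1
RHS: x^3 + 5 x + 3 = 4^3 + 5*4 + 3 mod 7 = 3
LHS != RHS

No, not on the curve


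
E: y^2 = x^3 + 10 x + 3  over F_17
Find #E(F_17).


For each x in F_17, count y with y^2 = x^3 + 10 x + 3 mod 17:
  x = 3: RHS = 9, y in [3, 14]  -> 2 point(s)
  x = 5: RHS = 8, y in [5, 12]  -> 2 point(s)
  x = 7: RHS = 8, y in [5, 12]  -> 2 point(s)
  x = 8: RHS = 0, y in [0]  -> 1 point(s)
  x = 10: RHS = 15, y in [7, 10]  -> 2 point(s)
  x = 11: RHS = 16, y in [4, 13]  -> 2 point(s)
  x = 12: RHS = 15, y in [7, 10]  -> 2 point(s)
  x = 13: RHS = 1, y in [1, 16]  -> 2 point(s)
  x = 15: RHS = 9, y in [3, 14]  -> 2 point(s)
  x = 16: RHS = 9, y in [3, 14]  -> 2 point(s)
Affine points: 19. Add the point at infinity: total = 20.

#E(F_17) = 20


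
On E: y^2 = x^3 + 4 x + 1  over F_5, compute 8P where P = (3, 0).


k = 8 = 1000_2 (binary, LSB first: 0001)
Double-and-add from P = (3, 0):
  bit 0 = 0: acc unchanged = O
  bit 1 = 0: acc unchanged = O
  bit 2 = 0: acc unchanged = O
  bit 3 = 1: acc = O + O = O

8P = O


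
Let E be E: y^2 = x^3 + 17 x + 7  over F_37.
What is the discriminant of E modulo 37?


4 a^3 + 27 b^2 = 4*17^3 + 27*7^2 = 19652 + 1323 = 20975
Delta = -16 * (20975) = -335600
Delta mod 37 = 27

Delta = 27 (mod 37)


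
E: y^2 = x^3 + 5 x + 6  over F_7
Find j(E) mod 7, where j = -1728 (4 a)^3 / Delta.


Delta = -16(4 a^3 + 27 b^2) mod 7 = 3
-1728 * (4 a)^3 = -1728 * (4*5)^3 mod 7 = 6
j = 6 * 3^(-1) mod 7 = 2

j = 2 (mod 7)


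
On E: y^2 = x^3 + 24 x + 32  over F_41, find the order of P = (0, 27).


Compute successive multiples of P until we hit O:
  1P = (0, 27)
  2P = (25, 12)
  3P = (18, 33)
  4P = (14, 23)
  5P = (7, 16)
  6P = (3, 7)
  7P = (5, 20)
  8P = (15, 35)
  ... (continuing to 26P)
  26P = O

ord(P) = 26


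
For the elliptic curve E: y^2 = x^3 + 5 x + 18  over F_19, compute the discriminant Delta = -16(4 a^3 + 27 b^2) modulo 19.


4 a^3 + 27 b^2 = 4*5^3 + 27*18^2 = 500 + 8748 = 9248
Delta = -16 * (9248) = -147968
Delta mod 19 = 4

Delta = 4 (mod 19)


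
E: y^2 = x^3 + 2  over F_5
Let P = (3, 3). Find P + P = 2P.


Doubling: s = (3 x1^2 + a) / (2 y1)
s = (3*3^2 + 0) / (2*3) mod 5 = 2
x3 = s^2 - 2 x1 mod 5 = 2^2 - 2*3 = 3
y3 = s (x1 - x3) - y1 mod 5 = 2 * (3 - 3) - 3 = 2

2P = (3, 2)


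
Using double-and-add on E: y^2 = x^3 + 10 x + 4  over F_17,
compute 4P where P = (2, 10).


k = 4 = 100_2 (binary, LSB first: 001)
Double-and-add from P = (2, 10):
  bit 0 = 0: acc unchanged = O
  bit 1 = 0: acc unchanged = O
  bit 2 = 1: acc = O + (10, 4) = (10, 4)

4P = (10, 4)


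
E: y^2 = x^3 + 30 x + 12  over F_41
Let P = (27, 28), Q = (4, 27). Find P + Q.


P != Q, so use the chord formula.
s = (y2 - y1) / (x2 - x1) = (40) / (18) mod 41 = 25
x3 = s^2 - x1 - x2 mod 41 = 25^2 - 27 - 4 = 20
y3 = s (x1 - x3) - y1 mod 41 = 25 * (27 - 20) - 28 = 24

P + Q = (20, 24)


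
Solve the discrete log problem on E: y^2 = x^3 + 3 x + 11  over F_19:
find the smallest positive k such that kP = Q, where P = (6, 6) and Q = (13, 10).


Enumerate multiples of P until we hit Q = (13, 10):
  1P = (6, 6)
  2P = (13, 10)
Match found at i = 2.

k = 2


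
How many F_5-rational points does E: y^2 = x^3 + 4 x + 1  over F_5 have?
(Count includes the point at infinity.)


For each x in F_5, count y with y^2 = x^3 + 4 x + 1 mod 5:
  x = 0: RHS = 1, y in [1, 4]  -> 2 point(s)
  x = 1: RHS = 1, y in [1, 4]  -> 2 point(s)
  x = 3: RHS = 0, y in [0]  -> 1 point(s)
  x = 4: RHS = 1, y in [1, 4]  -> 2 point(s)
Affine points: 7. Add the point at infinity: total = 8.

#E(F_5) = 8


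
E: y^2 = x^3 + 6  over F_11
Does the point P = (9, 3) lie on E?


Check whether y^2 = x^3 + 0 x + 6 (mod 11) for (x, y) = (9, 3).
LHS: y^2 = 3^2 mod 11 = 9
RHS: x^3 + 0 x + 6 = 9^3 + 0*9 + 6 mod 11 = 9
LHS = RHS

Yes, on the curve


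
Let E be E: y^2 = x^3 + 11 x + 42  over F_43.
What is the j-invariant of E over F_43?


Delta = -16(4 a^3 + 27 b^2) mod 43 = 40
-1728 * (4 a)^3 = -1728 * (4*11)^3 mod 43 = 35
j = 35 * 40^(-1) mod 43 = 17

j = 17 (mod 43)


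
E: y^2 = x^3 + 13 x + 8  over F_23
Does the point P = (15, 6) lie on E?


Check whether y^2 = x^3 + 13 x + 8 (mod 23) for (x, y) = (15, 6).
LHS: y^2 = 6^2 mod 23 = 13
RHS: x^3 + 13 x + 8 = 15^3 + 13*15 + 8 mod 23 = 13
LHS = RHS

Yes, on the curve


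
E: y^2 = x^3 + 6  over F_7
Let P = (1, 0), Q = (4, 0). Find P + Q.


P != Q, so use the chord formula.
s = (y2 - y1) / (x2 - x1) = (0) / (3) mod 7 = 0
x3 = s^2 - x1 - x2 mod 7 = 0^2 - 1 - 4 = 2
y3 = s (x1 - x3) - y1 mod 7 = 0 * (1 - 2) - 0 = 0

P + Q = (2, 0)


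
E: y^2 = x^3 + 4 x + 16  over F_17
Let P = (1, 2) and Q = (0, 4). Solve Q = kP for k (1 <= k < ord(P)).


Enumerate multiples of P until we hit Q = (0, 4):
  1P = (1, 2)
  2P = (0, 4)
Match found at i = 2.

k = 2


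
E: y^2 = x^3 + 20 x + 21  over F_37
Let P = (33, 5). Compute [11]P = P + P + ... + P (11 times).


k = 11 = 1011_2 (binary, LSB first: 1101)
Double-and-add from P = (33, 5):
  bit 0 = 1: acc = O + (33, 5) = (33, 5)
  bit 1 = 1: acc = (33, 5) + (35, 11) = (15, 12)
  bit 2 = 0: acc unchanged = (15, 12)
  bit 3 = 1: acc = (15, 12) + (3, 16) = (15, 25)

11P = (15, 25)


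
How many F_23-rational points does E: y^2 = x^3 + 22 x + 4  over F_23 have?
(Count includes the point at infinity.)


For each x in F_23, count y with y^2 = x^3 + 22 x + 4 mod 23:
  x = 0: RHS = 4, y in [2, 21]  -> 2 point(s)
  x = 1: RHS = 4, y in [2, 21]  -> 2 point(s)
  x = 4: RHS = 18, y in [8, 15]  -> 2 point(s)
  x = 5: RHS = 9, y in [3, 20]  -> 2 point(s)
  x = 7: RHS = 18, y in [8, 15]  -> 2 point(s)
  x = 8: RHS = 2, y in [5, 18]  -> 2 point(s)
  x = 11: RHS = 13, y in [6, 17]  -> 2 point(s)
  x = 12: RHS = 18, y in [8, 15]  -> 2 point(s)
  x = 13: RHS = 3, y in [7, 16]  -> 2 point(s)
  x = 15: RHS = 6, y in [11, 12]  -> 2 point(s)
  x = 16: RHS = 13, y in [6, 17]  -> 2 point(s)
  x = 17: RHS = 1, y in [1, 22]  -> 2 point(s)
  x = 19: RHS = 13, y in [6, 17]  -> 2 point(s)
  x = 20: RHS = 3, y in [7, 16]  -> 2 point(s)
  x = 22: RHS = 4, y in [2, 21]  -> 2 point(s)
Affine points: 30. Add the point at infinity: total = 31.

#E(F_23) = 31


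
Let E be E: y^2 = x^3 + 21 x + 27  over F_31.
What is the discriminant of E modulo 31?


4 a^3 + 27 b^2 = 4*21^3 + 27*27^2 = 37044 + 19683 = 56727
Delta = -16 * (56727) = -907632
Delta mod 31 = 17

Delta = 17 (mod 31)


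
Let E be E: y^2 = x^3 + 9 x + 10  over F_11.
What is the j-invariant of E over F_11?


Delta = -16(4 a^3 + 27 b^2) mod 11 = 3
-1728 * (4 a)^3 = -1728 * (4*9)^3 mod 11 = 6
j = 6 * 3^(-1) mod 11 = 2

j = 2 (mod 11)


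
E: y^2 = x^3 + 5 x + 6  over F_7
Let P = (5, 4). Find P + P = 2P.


Doubling: s = (3 x1^2 + a) / (2 y1)
s = (3*5^2 + 5) / (2*4) mod 7 = 3
x3 = s^2 - 2 x1 mod 7 = 3^2 - 2*5 = 6
y3 = s (x1 - x3) - y1 mod 7 = 3 * (5 - 6) - 4 = 0

2P = (6, 0)


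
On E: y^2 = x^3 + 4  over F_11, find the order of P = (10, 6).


Compute successive multiples of P until we hit O:
  1P = (10, 6)
  2P = (0, 2)
  3P = (6, 0)
  4P = (0, 9)
  5P = (10, 5)
  6P = O

ord(P) = 6


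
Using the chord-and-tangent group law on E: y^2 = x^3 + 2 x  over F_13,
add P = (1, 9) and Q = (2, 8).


P != Q, so use the chord formula.
s = (y2 - y1) / (x2 - x1) = (12) / (1) mod 13 = 12
x3 = s^2 - x1 - x2 mod 13 = 12^2 - 1 - 2 = 11
y3 = s (x1 - x3) - y1 mod 13 = 12 * (1 - 11) - 9 = 1

P + Q = (11, 1)


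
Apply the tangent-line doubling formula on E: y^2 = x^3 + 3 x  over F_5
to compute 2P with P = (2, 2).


Doubling: s = (3 x1^2 + a) / (2 y1)
s = (3*2^2 + 3) / (2*2) mod 5 = 0
x3 = s^2 - 2 x1 mod 5 = 0^2 - 2*2 = 1
y3 = s (x1 - x3) - y1 mod 5 = 0 * (2 - 1) - 2 = 3

2P = (1, 3)


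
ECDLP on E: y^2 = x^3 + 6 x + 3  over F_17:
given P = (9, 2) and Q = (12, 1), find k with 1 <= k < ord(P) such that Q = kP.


Enumerate multiples of P until we hit Q = (12, 1):
  1P = (9, 2)
  2P = (14, 14)
  3P = (12, 1)
Match found at i = 3.

k = 3


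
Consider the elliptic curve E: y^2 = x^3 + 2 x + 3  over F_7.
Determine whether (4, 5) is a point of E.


Check whether y^2 = x^3 + 2 x + 3 (mod 7) for (x, y) = (4, 5).
LHS: y^2 = 5^2 mod 7 = 4
RHS: x^3 + 2 x + 3 = 4^3 + 2*4 + 3 mod 7 = 5
LHS != RHS

No, not on the curve


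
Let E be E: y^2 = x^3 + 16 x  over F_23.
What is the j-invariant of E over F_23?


Delta = -16(4 a^3 + 27 b^2) mod 23 = 10
-1728 * (4 a)^3 = -1728 * (4*16)^3 mod 23 = 7
j = 7 * 10^(-1) mod 23 = 3

j = 3 (mod 23)


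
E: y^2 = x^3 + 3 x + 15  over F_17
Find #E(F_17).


For each x in F_17, count y with y^2 = x^3 + 3 x + 15 mod 17:
  x = 0: RHS = 15, y in [7, 10]  -> 2 point(s)
  x = 1: RHS = 2, y in [6, 11]  -> 2 point(s)
  x = 3: RHS = 0, y in [0]  -> 1 point(s)
  x = 5: RHS = 2, y in [6, 11]  -> 2 point(s)
  x = 10: RHS = 8, y in [5, 12]  -> 2 point(s)
  x = 11: RHS = 2, y in [6, 11]  -> 2 point(s)
  x = 14: RHS = 13, y in [8, 9]  -> 2 point(s)
  x = 15: RHS = 1, y in [1, 16]  -> 2 point(s)
Affine points: 15. Add the point at infinity: total = 16.

#E(F_17) = 16


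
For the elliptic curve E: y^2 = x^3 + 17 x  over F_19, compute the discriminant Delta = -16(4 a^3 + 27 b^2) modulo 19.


4 a^3 + 27 b^2 = 4*17^3 + 27*0^2 = 19652 + 0 = 19652
Delta = -16 * (19652) = -314432
Delta mod 19 = 18

Delta = 18 (mod 19)


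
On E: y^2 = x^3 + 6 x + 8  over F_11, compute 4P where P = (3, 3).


k = 4 = 100_2 (binary, LSB first: 001)
Double-and-add from P = (3, 3):
  bit 0 = 0: acc unchanged = O
  bit 1 = 0: acc unchanged = O
  bit 2 = 1: acc = O + (10, 10) = (10, 10)

4P = (10, 10)


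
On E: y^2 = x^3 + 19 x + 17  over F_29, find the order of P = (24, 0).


Compute successive multiples of P until we hit O:
  1P = (24, 0)
  2P = O

ord(P) = 2


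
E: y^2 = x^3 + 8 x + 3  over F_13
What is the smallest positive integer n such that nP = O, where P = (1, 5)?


Compute successive multiples of P until we hit O:
  1P = (1, 5)
  2P = (10, 2)
  3P = (5, 5)
  4P = (7, 8)
  5P = (2, 1)
  6P = (0, 4)
  7P = (0, 9)
  8P = (2, 12)
  ... (continuing to 13P)
  13P = O

ord(P) = 13


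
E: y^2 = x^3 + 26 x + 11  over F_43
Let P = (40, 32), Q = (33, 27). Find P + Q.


P != Q, so use the chord formula.
s = (y2 - y1) / (x2 - x1) = (38) / (36) mod 43 = 13
x3 = s^2 - x1 - x2 mod 43 = 13^2 - 40 - 33 = 10
y3 = s (x1 - x3) - y1 mod 43 = 13 * (40 - 10) - 32 = 14

P + Q = (10, 14)


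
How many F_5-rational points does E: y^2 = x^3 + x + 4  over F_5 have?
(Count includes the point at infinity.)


For each x in F_5, count y with y^2 = x^3 + 1 x + 4 mod 5:
  x = 0: RHS = 4, y in [2, 3]  -> 2 point(s)
  x = 1: RHS = 1, y in [1, 4]  -> 2 point(s)
  x = 2: RHS = 4, y in [2, 3]  -> 2 point(s)
  x = 3: RHS = 4, y in [2, 3]  -> 2 point(s)
Affine points: 8. Add the point at infinity: total = 9.

#E(F_5) = 9


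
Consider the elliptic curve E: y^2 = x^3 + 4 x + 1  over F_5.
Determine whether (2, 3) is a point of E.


Check whether y^2 = x^3 + 4 x + 1 (mod 5) for (x, y) = (2, 3).
LHS: y^2 = 3^2 mod 5 = 4
RHS: x^3 + 4 x + 1 = 2^3 + 4*2 + 1 mod 5 = 2
LHS != RHS

No, not on the curve


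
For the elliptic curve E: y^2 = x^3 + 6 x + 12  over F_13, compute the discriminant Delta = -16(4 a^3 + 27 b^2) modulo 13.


4 a^3 + 27 b^2 = 4*6^3 + 27*12^2 = 864 + 3888 = 4752
Delta = -16 * (4752) = -76032
Delta mod 13 = 5

Delta = 5 (mod 13)


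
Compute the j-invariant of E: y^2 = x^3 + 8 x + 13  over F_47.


Delta = -16(4 a^3 + 27 b^2) mod 47 = 21
-1728 * (4 a)^3 = -1728 * (4*8)^3 mod 47 = 5
j = 5 * 21^(-1) mod 47 = 45

j = 45 (mod 47)


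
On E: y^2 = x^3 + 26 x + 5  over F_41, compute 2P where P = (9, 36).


Doubling: s = (3 x1^2 + a) / (2 y1)
s = (3*9^2 + 26) / (2*36) mod 41 = 10
x3 = s^2 - 2 x1 mod 41 = 10^2 - 2*9 = 0
y3 = s (x1 - x3) - y1 mod 41 = 10 * (9 - 0) - 36 = 13

2P = (0, 13)


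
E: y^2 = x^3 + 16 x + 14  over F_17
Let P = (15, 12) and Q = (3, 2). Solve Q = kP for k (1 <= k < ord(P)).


Enumerate multiples of P until we hit Q = (3, 2):
  1P = (15, 12)
  2P = (3, 2)
Match found at i = 2.

k = 2


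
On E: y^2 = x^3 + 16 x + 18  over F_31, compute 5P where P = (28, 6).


k = 5 = 101_2 (binary, LSB first: 101)
Double-and-add from P = (28, 6):
  bit 0 = 1: acc = O + (28, 6) = (28, 6)
  bit 1 = 0: acc unchanged = (28, 6)
  bit 2 = 1: acc = (28, 6) + (19, 19) = (19, 12)

5P = (19, 12)


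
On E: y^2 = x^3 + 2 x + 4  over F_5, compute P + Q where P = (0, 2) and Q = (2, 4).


P != Q, so use the chord formula.
s = (y2 - y1) / (x2 - x1) = (2) / (2) mod 5 = 1
x3 = s^2 - x1 - x2 mod 5 = 1^2 - 0 - 2 = 4
y3 = s (x1 - x3) - y1 mod 5 = 1 * (0 - 4) - 2 = 4

P + Q = (4, 4)


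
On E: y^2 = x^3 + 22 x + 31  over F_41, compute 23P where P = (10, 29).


k = 23 = 10111_2 (binary, LSB first: 11101)
Double-and-add from P = (10, 29):
  bit 0 = 1: acc = O + (10, 29) = (10, 29)
  bit 1 = 1: acc = (10, 29) + (39, 15) = (15, 13)
  bit 2 = 1: acc = (15, 13) + (0, 21) = (21, 23)
  bit 3 = 0: acc unchanged = (21, 23)
  bit 4 = 1: acc = (21, 23) + (6, 16) = (39, 26)

23P = (39, 26)


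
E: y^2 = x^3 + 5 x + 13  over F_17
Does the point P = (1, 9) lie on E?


Check whether y^2 = x^3 + 5 x + 13 (mod 17) for (x, y) = (1, 9).
LHS: y^2 = 9^2 mod 17 = 13
RHS: x^3 + 5 x + 13 = 1^3 + 5*1 + 13 mod 17 = 2
LHS != RHS

No, not on the curve


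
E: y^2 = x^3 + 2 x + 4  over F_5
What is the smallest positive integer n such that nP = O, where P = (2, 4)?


Compute successive multiples of P until we hit O:
  1P = (2, 4)
  2P = (0, 2)
  3P = (4, 4)
  4P = (4, 1)
  5P = (0, 3)
  6P = (2, 1)
  7P = O

ord(P) = 7


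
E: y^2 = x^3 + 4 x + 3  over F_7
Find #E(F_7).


For each x in F_7, count y with y^2 = x^3 + 4 x + 3 mod 7:
  x = 1: RHS = 1, y in [1, 6]  -> 2 point(s)
  x = 3: RHS = 0, y in [0]  -> 1 point(s)
  x = 5: RHS = 1, y in [1, 6]  -> 2 point(s)
Affine points: 5. Add the point at infinity: total = 6.

#E(F_7) = 6


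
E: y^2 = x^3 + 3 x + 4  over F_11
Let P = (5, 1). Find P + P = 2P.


Doubling: s = (3 x1^2 + a) / (2 y1)
s = (3*5^2 + 3) / (2*1) mod 11 = 6
x3 = s^2 - 2 x1 mod 11 = 6^2 - 2*5 = 4
y3 = s (x1 - x3) - y1 mod 11 = 6 * (5 - 4) - 1 = 5

2P = (4, 5)


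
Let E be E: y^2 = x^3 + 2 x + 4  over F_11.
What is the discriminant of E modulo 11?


4 a^3 + 27 b^2 = 4*2^3 + 27*4^2 = 32 + 432 = 464
Delta = -16 * (464) = -7424
Delta mod 11 = 1

Delta = 1 (mod 11)


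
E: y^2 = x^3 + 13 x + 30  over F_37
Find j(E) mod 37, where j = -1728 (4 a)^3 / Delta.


Delta = -16(4 a^3 + 27 b^2) mod 37 = 25
-1728 * (4 a)^3 = -1728 * (4*13)^3 mod 37 = 14
j = 14 * 25^(-1) mod 37 = 5

j = 5 (mod 37)


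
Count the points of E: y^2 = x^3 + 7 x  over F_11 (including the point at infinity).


For each x in F_11, count y with y^2 = x^3 + 7 x + 0 mod 11:
  x = 0: RHS = 0, y in [0]  -> 1 point(s)
  x = 2: RHS = 0, y in [0]  -> 1 point(s)
  x = 3: RHS = 4, y in [2, 9]  -> 2 point(s)
  x = 4: RHS = 4, y in [2, 9]  -> 2 point(s)
  x = 6: RHS = 5, y in [4, 7]  -> 2 point(s)
  x = 9: RHS = 0, y in [0]  -> 1 point(s)
  x = 10: RHS = 3, y in [5, 6]  -> 2 point(s)
Affine points: 11. Add the point at infinity: total = 12.

#E(F_11) = 12


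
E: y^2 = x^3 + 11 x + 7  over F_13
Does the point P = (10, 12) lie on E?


Check whether y^2 = x^3 + 11 x + 7 (mod 13) for (x, y) = (10, 12).
LHS: y^2 = 12^2 mod 13 = 1
RHS: x^3 + 11 x + 7 = 10^3 + 11*10 + 7 mod 13 = 12
LHS != RHS

No, not on the curve


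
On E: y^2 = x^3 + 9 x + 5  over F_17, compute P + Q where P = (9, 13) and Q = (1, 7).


P != Q, so use the chord formula.
s = (y2 - y1) / (x2 - x1) = (11) / (9) mod 17 = 5
x3 = s^2 - x1 - x2 mod 17 = 5^2 - 9 - 1 = 15
y3 = s (x1 - x3) - y1 mod 17 = 5 * (9 - 15) - 13 = 8

P + Q = (15, 8)


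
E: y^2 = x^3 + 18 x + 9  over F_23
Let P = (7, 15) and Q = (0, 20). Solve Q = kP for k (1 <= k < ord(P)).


Enumerate multiples of P until we hit Q = (0, 20):
  1P = (7, 15)
  2P = (22, 6)
  3P = (10, 19)
  4P = (18, 1)
  5P = (0, 20)
Match found at i = 5.

k = 5


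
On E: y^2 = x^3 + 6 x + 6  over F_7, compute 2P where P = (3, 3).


Doubling: s = (3 x1^2 + a) / (2 y1)
s = (3*3^2 + 6) / (2*3) mod 7 = 2
x3 = s^2 - 2 x1 mod 7 = 2^2 - 2*3 = 5
y3 = s (x1 - x3) - y1 mod 7 = 2 * (3 - 5) - 3 = 0

2P = (5, 0)


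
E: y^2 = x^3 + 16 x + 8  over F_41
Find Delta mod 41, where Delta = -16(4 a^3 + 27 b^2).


4 a^3 + 27 b^2 = 4*16^3 + 27*8^2 = 16384 + 1728 = 18112
Delta = -16 * (18112) = -289792
Delta mod 41 = 37

Delta = 37 (mod 41)


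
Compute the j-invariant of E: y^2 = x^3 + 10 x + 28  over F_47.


Delta = -16(4 a^3 + 27 b^2) mod 47 = 8
-1728 * (4 a)^3 = -1728 * (4*10)^3 mod 47 = 34
j = 34 * 8^(-1) mod 47 = 16

j = 16 (mod 47)


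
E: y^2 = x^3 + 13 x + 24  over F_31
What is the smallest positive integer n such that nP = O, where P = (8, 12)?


Compute successive multiples of P until we hit O:
  1P = (8, 12)
  2P = (23, 11)
  3P = (4, 27)
  4P = (4, 4)
  5P = (23, 20)
  6P = (8, 19)
  7P = O

ord(P) = 7


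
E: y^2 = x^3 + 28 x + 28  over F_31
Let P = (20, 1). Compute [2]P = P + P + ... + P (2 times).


k = 2 = 10_2 (binary, LSB first: 01)
Double-and-add from P = (20, 1):
  bit 0 = 0: acc unchanged = O
  bit 1 = 1: acc = O + (27, 10) = (27, 10)

2P = (27, 10)


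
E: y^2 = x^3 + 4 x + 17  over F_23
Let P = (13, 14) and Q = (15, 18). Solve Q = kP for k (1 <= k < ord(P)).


Enumerate multiples of P until we hit Q = (15, 18):
  1P = (13, 14)
  2P = (21, 1)
  3P = (15, 18)
Match found at i = 3.

k = 3


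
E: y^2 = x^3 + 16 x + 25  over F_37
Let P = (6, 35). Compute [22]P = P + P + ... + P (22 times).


k = 22 = 10110_2 (binary, LSB first: 01101)
Double-and-add from P = (6, 35):
  bit 0 = 0: acc unchanged = O
  bit 1 = 1: acc = O + (24, 5) = (24, 5)
  bit 2 = 1: acc = (24, 5) + (17, 17) = (8, 31)
  bit 3 = 0: acc unchanged = (8, 31)
  bit 4 = 1: acc = (8, 31) + (0, 5) = (28, 15)

22P = (28, 15)


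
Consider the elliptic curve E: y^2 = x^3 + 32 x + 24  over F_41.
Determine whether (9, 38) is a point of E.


Check whether y^2 = x^3 + 32 x + 24 (mod 41) for (x, y) = (9, 38).
LHS: y^2 = 38^2 mod 41 = 9
RHS: x^3 + 32 x + 24 = 9^3 + 32*9 + 24 mod 41 = 16
LHS != RHS

No, not on the curve


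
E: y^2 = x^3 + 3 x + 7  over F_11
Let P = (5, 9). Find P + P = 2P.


Doubling: s = (3 x1^2 + a) / (2 y1)
s = (3*5^2 + 3) / (2*9) mod 11 = 8
x3 = s^2 - 2 x1 mod 11 = 8^2 - 2*5 = 10
y3 = s (x1 - x3) - y1 mod 11 = 8 * (5 - 10) - 9 = 6

2P = (10, 6)


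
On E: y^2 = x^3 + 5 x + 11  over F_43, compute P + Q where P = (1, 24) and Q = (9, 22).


P != Q, so use the chord formula.
s = (y2 - y1) / (x2 - x1) = (41) / (8) mod 43 = 32
x3 = s^2 - x1 - x2 mod 43 = 32^2 - 1 - 9 = 25
y3 = s (x1 - x3) - y1 mod 43 = 32 * (1 - 25) - 24 = 25

P + Q = (25, 25)


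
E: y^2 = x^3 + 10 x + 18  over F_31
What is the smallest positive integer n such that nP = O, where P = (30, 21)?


Compute successive multiples of P until we hit O:
  1P = (30, 21)
  2P = (18, 27)
  3P = (22, 6)
  4P = (14, 9)
  5P = (5, 21)
  6P = (27, 10)
  7P = (15, 3)
  8P = (11, 8)
  ... (continuing to 28P)
  28P = O

ord(P) = 28


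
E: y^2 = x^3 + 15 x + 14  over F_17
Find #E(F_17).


For each x in F_17, count y with y^2 = x^3 + 15 x + 14 mod 17:
  x = 1: RHS = 13, y in [8, 9]  -> 2 point(s)
  x = 2: RHS = 1, y in [1, 16]  -> 2 point(s)
  x = 3: RHS = 1, y in [1, 16]  -> 2 point(s)
  x = 4: RHS = 2, y in [6, 11]  -> 2 point(s)
  x = 8: RHS = 0, y in [0]  -> 1 point(s)
  x = 10: RHS = 8, y in [5, 12]  -> 2 point(s)
  x = 12: RHS = 1, y in [1, 16]  -> 2 point(s)
  x = 13: RHS = 9, y in [3, 14]  -> 2 point(s)
  x = 16: RHS = 15, y in [7, 10]  -> 2 point(s)
Affine points: 17. Add the point at infinity: total = 18.

#E(F_17) = 18


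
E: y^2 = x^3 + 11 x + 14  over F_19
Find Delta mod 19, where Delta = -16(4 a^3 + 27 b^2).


4 a^3 + 27 b^2 = 4*11^3 + 27*14^2 = 5324 + 5292 = 10616
Delta = -16 * (10616) = -169856
Delta mod 19 = 4

Delta = 4 (mod 19)


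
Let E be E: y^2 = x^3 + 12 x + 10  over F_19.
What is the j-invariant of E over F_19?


Delta = -16(4 a^3 + 27 b^2) mod 19 = 13
-1728 * (4 a)^3 = -1728 * (4*12)^3 mod 19 = 12
j = 12 * 13^(-1) mod 19 = 17

j = 17 (mod 19)


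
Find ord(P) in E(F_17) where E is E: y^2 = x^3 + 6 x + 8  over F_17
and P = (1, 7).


Compute successive multiples of P until we hit O:
  1P = (1, 7)
  2P = (7, 11)
  3P = (0, 5)
  4P = (3, 6)
  5P = (9, 14)
  6P = (16, 16)
  7P = (16, 1)
  8P = (9, 3)
  ... (continuing to 13P)
  13P = O

ord(P) = 13


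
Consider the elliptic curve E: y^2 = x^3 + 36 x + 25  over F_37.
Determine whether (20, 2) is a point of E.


Check whether y^2 = x^3 + 36 x + 25 (mod 37) for (x, y) = (20, 2).
LHS: y^2 = 2^2 mod 37 = 4
RHS: x^3 + 36 x + 25 = 20^3 + 36*20 + 25 mod 37 = 13
LHS != RHS

No, not on the curve


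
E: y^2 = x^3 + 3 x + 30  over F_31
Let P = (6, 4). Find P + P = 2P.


Doubling: s = (3 x1^2 + a) / (2 y1)
s = (3*6^2 + 3) / (2*4) mod 31 = 10
x3 = s^2 - 2 x1 mod 31 = 10^2 - 2*6 = 26
y3 = s (x1 - x3) - y1 mod 31 = 10 * (6 - 26) - 4 = 13

2P = (26, 13)


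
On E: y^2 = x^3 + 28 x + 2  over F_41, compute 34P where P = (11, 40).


k = 34 = 100010_2 (binary, LSB first: 010001)
Double-and-add from P = (11, 40):
  bit 0 = 0: acc unchanged = O
  bit 1 = 1: acc = O + (17, 26) = (17, 26)
  bit 2 = 0: acc unchanged = (17, 26)
  bit 3 = 0: acc unchanged = (17, 26)
  bit 4 = 0: acc unchanged = (17, 26)
  bit 5 = 1: acc = (17, 26) + (33, 39) = (12, 37)

34P = (12, 37)


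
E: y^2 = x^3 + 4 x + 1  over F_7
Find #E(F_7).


For each x in F_7, count y with y^2 = x^3 + 4 x + 1 mod 7:
  x = 0: RHS = 1, y in [1, 6]  -> 2 point(s)
  x = 4: RHS = 4, y in [2, 5]  -> 2 point(s)
Affine points: 4. Add the point at infinity: total = 5.

#E(F_7) = 5


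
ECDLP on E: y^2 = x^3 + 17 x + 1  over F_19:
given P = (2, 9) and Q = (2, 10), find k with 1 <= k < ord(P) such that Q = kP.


Enumerate multiples of P until we hit Q = (2, 10):
  1P = (2, 9)
  2P = (1, 0)
  3P = (2, 10)
Match found at i = 3.

k = 3


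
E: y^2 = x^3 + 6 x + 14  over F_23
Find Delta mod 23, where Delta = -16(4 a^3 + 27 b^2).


4 a^3 + 27 b^2 = 4*6^3 + 27*14^2 = 864 + 5292 = 6156
Delta = -16 * (6156) = -98496
Delta mod 23 = 13

Delta = 13 (mod 23)


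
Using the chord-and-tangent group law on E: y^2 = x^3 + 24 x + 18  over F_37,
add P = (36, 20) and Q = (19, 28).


P != Q, so use the chord formula.
s = (y2 - y1) / (x2 - x1) = (8) / (20) mod 37 = 30
x3 = s^2 - x1 - x2 mod 37 = 30^2 - 36 - 19 = 31
y3 = s (x1 - x3) - y1 mod 37 = 30 * (36 - 31) - 20 = 19

P + Q = (31, 19)


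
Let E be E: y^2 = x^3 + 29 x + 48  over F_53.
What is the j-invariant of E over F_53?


Delta = -16(4 a^3 + 27 b^2) mod 53 = 19
-1728 * (4 a)^3 = -1728 * (4*29)^3 mod 53 = 12
j = 12 * 19^(-1) mod 53 = 9

j = 9 (mod 53)


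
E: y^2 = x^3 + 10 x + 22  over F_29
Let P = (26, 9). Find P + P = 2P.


Doubling: s = (3 x1^2 + a) / (2 y1)
s = (3*26^2 + 10) / (2*9) mod 29 = 23
x3 = s^2 - 2 x1 mod 29 = 23^2 - 2*26 = 13
y3 = s (x1 - x3) - y1 mod 29 = 23 * (26 - 13) - 9 = 0

2P = (13, 0)


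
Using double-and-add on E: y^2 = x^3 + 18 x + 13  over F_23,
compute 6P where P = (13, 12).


k = 6 = 110_2 (binary, LSB first: 011)
Double-and-add from P = (13, 12):
  bit 0 = 0: acc unchanged = O
  bit 1 = 1: acc = O + (13, 11) = (13, 11)
  bit 2 = 1: acc = (13, 11) + (13, 12) = O

6P = O


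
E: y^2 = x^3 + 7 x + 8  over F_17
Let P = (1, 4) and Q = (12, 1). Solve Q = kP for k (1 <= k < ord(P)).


Enumerate multiples of P until we hit Q = (12, 1):
  1P = (1, 4)
  2P = (7, 14)
  3P = (8, 7)
  4P = (12, 1)
Match found at i = 4.

k = 4


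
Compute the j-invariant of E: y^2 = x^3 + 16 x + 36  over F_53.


Delta = -16(4 a^3 + 27 b^2) mod 53 = 14
-1728 * (4 a)^3 = -1728 * (4*16)^3 mod 53 = 20
j = 20 * 14^(-1) mod 53 = 9

j = 9 (mod 53)


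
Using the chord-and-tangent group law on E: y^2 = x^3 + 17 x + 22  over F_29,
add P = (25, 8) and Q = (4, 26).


P != Q, so use the chord formula.
s = (y2 - y1) / (x2 - x1) = (18) / (8) mod 29 = 24
x3 = s^2 - x1 - x2 mod 29 = 24^2 - 25 - 4 = 25
y3 = s (x1 - x3) - y1 mod 29 = 24 * (25 - 25) - 8 = 21

P + Q = (25, 21)


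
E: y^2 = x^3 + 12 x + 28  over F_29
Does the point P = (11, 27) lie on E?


Check whether y^2 = x^3 + 12 x + 28 (mod 29) for (x, y) = (11, 27).
LHS: y^2 = 27^2 mod 29 = 4
RHS: x^3 + 12 x + 28 = 11^3 + 12*11 + 28 mod 29 = 12
LHS != RHS

No, not on the curve


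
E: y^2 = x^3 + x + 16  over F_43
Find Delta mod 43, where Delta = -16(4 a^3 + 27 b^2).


4 a^3 + 27 b^2 = 4*1^3 + 27*16^2 = 4 + 6912 = 6916
Delta = -16 * (6916) = -110656
Delta mod 43 = 26

Delta = 26 (mod 43)


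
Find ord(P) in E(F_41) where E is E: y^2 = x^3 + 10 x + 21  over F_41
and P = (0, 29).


Compute successive multiples of P until we hit O:
  1P = (0, 29)
  2P = (9, 26)
  3P = (23, 6)
  4P = (19, 31)
  5P = (1, 27)
  6P = (3, 18)
  7P = (15, 26)
  8P = (8, 30)
  ... (continuing to 47P)
  47P = O

ord(P) = 47


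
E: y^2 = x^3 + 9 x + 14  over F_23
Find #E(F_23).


For each x in F_23, count y with y^2 = x^3 + 9 x + 14 mod 23:
  x = 1: RHS = 1, y in [1, 22]  -> 2 point(s)
  x = 5: RHS = 0, y in [0]  -> 1 point(s)
  x = 6: RHS = 8, y in [10, 13]  -> 2 point(s)
  x = 7: RHS = 6, y in [11, 12]  -> 2 point(s)
  x = 8: RHS = 0, y in [0]  -> 1 point(s)
  x = 10: RHS = 0, y in [0]  -> 1 point(s)
  x = 11: RHS = 18, y in [8, 15]  -> 2 point(s)
  x = 14: RHS = 9, y in [3, 20]  -> 2 point(s)
  x = 19: RHS = 6, y in [11, 12]  -> 2 point(s)
  x = 20: RHS = 6, y in [11, 12]  -> 2 point(s)
  x = 22: RHS = 4, y in [2, 21]  -> 2 point(s)
Affine points: 19. Add the point at infinity: total = 20.

#E(F_23) = 20
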